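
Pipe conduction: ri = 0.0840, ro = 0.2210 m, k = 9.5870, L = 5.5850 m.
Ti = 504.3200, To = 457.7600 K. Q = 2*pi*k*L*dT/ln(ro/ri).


dT = 46.5600 K
ln(ro/ri) = 0.9673
Q = 2*pi*9.5870*5.5850*46.5600 / 0.9673 = 16192.6134 W

16192.6134 W


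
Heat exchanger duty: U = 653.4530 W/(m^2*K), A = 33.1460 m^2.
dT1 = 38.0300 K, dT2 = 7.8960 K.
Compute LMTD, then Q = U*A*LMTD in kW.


LMTD = 19.1690 K
Q = 653.4530 * 33.1460 * 19.1690 = 415187.6913 W = 415.1877 kW

415.1877 kW


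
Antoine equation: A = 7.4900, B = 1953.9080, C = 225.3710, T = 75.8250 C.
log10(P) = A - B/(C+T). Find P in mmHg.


C+T = 301.1960
B/(C+T) = 6.4872
log10(P) = 7.4900 - 6.4872 = 1.0028
P = 10^1.0028 = 10.0655 mmHg

10.0655 mmHg


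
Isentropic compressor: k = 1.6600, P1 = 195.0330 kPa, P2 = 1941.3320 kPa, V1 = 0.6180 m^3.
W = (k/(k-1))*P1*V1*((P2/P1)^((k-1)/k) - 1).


(k-1)/k = 0.3976
(P2/P1)^exp = 2.4934
W = 2.5152 * 195.0330 * 0.6180 * (2.4934 - 1) = 452.7274 kJ

452.7274 kJ


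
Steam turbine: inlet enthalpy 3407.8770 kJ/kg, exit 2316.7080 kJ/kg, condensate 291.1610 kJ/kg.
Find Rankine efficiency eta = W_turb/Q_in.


W = 1091.1690 kJ/kg
Q_in = 3116.7160 kJ/kg
eta = 0.3501 = 35.0102%

eta = 35.0102%


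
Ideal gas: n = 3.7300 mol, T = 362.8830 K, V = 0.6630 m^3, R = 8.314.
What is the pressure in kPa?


P = nRT/V = 3.7300 * 8.314 * 362.8830 / 0.6630
= 11253.4445 / 0.6630 = 16973.5212 Pa = 16.9735 kPa

16.9735 kPa


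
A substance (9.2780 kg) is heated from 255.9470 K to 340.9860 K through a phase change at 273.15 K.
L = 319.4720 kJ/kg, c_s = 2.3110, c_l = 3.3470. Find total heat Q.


Q1 (sensible, solid) = 9.2780 * 2.3110 * 17.2030 = 368.8574 kJ
Q2 (latent) = 9.2780 * 319.4720 = 2964.0612 kJ
Q3 (sensible, liquid) = 9.2780 * 3.3470 * 67.8360 = 2106.5429 kJ
Q_total = 5439.4615 kJ

5439.4615 kJ


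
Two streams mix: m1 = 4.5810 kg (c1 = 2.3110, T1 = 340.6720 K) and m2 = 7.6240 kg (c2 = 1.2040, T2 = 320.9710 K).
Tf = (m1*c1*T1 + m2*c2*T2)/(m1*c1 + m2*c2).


num = 6552.8770
den = 19.7660
Tf = 331.5229 K

331.5229 K


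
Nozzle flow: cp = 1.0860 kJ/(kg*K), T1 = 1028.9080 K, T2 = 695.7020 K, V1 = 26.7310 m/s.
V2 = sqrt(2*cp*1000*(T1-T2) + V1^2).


dT = 333.2060 K
2*cp*1000*dT = 723723.4320
V1^2 = 714.5464
V2 = sqrt(724437.9784) = 851.1392 m/s

851.1392 m/s


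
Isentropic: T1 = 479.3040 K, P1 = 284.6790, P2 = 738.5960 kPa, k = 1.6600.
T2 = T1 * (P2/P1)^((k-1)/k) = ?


(k-1)/k = 0.3976
(P2/P1)^exp = 1.4609
T2 = 479.3040 * 1.4609 = 700.2191 K

700.2191 K


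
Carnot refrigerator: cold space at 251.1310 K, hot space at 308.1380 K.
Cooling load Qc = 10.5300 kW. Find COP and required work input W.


COP = 251.1310 / 57.0070 = 4.4053
W = 10.5300 / 4.4053 = 2.3903 kW

COP = 4.4053, W = 2.3903 kW


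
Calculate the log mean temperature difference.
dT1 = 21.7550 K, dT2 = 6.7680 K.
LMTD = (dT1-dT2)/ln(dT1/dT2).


dT1/dT2 = 3.2144
ln(dT1/dT2) = 1.1676
LMTD = 14.9870 / 1.1676 = 12.8353 K

12.8353 K


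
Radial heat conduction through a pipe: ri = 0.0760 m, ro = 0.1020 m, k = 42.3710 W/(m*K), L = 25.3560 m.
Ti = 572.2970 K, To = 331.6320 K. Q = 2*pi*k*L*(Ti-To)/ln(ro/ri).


dT = 240.6650 K
ln(ro/ri) = 0.2942
Q = 2*pi*42.3710*25.3560*240.6650 / 0.2942 = 5521299.7637 W

5521299.7637 W


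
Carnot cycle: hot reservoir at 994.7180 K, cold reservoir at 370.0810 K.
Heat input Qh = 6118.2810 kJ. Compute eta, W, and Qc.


eta = 1 - 370.0810/994.7180 = 0.6280
W = 0.6280 * 6118.2810 = 3841.9981 kJ
Qc = 6118.2810 - 3841.9981 = 2276.2829 kJ

eta = 62.7954%, W = 3841.9981 kJ, Qc = 2276.2829 kJ


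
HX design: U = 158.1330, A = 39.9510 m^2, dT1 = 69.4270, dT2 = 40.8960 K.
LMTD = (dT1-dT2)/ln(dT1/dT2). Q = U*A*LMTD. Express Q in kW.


LMTD = 53.9090 K
Q = 158.1330 * 39.9510 * 53.9090 = 340574.0534 W = 340.5741 kW

340.5741 kW


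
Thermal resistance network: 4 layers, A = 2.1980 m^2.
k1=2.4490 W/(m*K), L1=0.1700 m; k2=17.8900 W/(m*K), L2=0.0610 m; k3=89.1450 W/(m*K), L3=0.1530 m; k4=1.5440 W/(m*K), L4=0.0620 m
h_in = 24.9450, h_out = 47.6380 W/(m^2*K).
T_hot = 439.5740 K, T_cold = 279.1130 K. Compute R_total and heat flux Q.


R_conv_in = 1/(24.9450*2.1980) = 0.0182
R_1 = 0.1700/(2.4490*2.1980) = 0.0316
R_2 = 0.0610/(17.8900*2.1980) = 0.0016
R_3 = 0.1530/(89.1450*2.1980) = 0.0008
R_4 = 0.0620/(1.5440*2.1980) = 0.0183
R_conv_out = 1/(47.6380*2.1980) = 0.0096
R_total = 0.0800 K/W
Q = 160.4610 / 0.0800 = 2006.4768 W

R_total = 0.0800 K/W, Q = 2006.4768 W


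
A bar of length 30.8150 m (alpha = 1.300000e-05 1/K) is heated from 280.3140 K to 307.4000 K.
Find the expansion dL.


dT = 27.0860 K
dL = 1.300000e-05 * 30.8150 * 27.0860 = 0.010851 m
L_final = 30.825851 m

dL = 0.010851 m


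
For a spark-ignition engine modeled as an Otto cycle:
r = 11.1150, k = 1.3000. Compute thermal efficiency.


r^(k-1) = 2.0596
eta = 1 - 1/2.0596 = 0.5145 = 51.4458%

51.4458%


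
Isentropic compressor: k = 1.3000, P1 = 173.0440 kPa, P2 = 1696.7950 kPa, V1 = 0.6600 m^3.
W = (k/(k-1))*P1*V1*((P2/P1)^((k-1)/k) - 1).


(k-1)/k = 0.2308
(P2/P1)^exp = 1.6936
W = 4.3333 * 173.0440 * 0.6600 * (1.6936 - 1) = 343.2485 kJ

343.2485 kJ


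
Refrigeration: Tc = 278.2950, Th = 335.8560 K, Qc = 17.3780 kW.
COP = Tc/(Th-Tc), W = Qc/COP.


COP = 278.2950 / 57.5610 = 4.8348
W = 17.3780 / 4.8348 = 3.5944 kW

COP = 4.8348, W = 3.5944 kW


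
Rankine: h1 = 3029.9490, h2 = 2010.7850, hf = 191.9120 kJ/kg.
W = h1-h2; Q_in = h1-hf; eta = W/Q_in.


W = 1019.1640 kJ/kg
Q_in = 2838.0370 kJ/kg
eta = 0.3591 = 35.9109%

eta = 35.9109%


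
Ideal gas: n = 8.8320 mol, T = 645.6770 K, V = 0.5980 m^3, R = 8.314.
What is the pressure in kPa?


P = nRT/V = 8.8320 * 8.314 * 645.6770 / 0.5980
= 47411.5766 / 0.5980 = 79283.5728 Pa = 79.2836 kPa

79.2836 kPa


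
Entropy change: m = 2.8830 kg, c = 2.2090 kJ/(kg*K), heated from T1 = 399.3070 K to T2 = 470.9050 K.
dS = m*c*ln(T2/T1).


T2/T1 = 1.1793
ln(T2/T1) = 0.1649
dS = 2.8830 * 2.2090 * 0.1649 = 1.0503 kJ/K

1.0503 kJ/K


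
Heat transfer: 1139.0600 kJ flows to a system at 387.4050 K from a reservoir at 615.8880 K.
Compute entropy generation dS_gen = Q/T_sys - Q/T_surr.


dS_sys = 1139.0600/387.4050 = 2.9402 kJ/K
dS_surr = -1139.0600/615.8880 = -1.8495 kJ/K
dS_gen = 2.9402 - 1.8495 = 1.0908 kJ/K (irreversible)

dS_gen = 1.0908 kJ/K, irreversible


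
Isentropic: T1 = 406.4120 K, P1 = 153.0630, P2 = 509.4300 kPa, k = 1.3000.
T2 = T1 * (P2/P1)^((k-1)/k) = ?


(k-1)/k = 0.2308
(P2/P1)^exp = 1.3198
T2 = 406.4120 * 1.3198 = 536.3861 K

536.3861 K


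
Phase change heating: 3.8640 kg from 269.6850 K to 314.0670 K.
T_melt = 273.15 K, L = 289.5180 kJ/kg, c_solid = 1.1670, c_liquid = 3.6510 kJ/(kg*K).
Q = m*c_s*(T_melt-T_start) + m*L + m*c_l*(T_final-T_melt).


Q1 (sensible, solid) = 3.8640 * 1.1670 * 3.4650 = 15.6247 kJ
Q2 (latent) = 3.8640 * 289.5180 = 1118.6976 kJ
Q3 (sensible, liquid) = 3.8640 * 3.6510 * 40.9170 = 577.2351 kJ
Q_total = 1711.5573 kJ

1711.5573 kJ


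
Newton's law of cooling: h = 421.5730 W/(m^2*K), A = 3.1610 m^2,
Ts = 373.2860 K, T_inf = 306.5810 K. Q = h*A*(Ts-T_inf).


dT = 66.7050 K
Q = 421.5730 * 3.1610 * 66.7050 = 88890.5662 W

88890.5662 W


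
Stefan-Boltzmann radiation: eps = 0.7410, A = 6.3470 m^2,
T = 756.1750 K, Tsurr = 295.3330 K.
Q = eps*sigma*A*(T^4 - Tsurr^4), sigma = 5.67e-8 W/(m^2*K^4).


T^4 = 3.2696e+11
Tsurr^4 = 7.6076e+09
Q = 0.7410 * 5.67e-8 * 6.3470 * 3.1935e+11 = 85159.7644 W

85159.7644 W


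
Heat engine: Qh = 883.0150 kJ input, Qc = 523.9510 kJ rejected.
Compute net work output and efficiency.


W = 883.0150 - 523.9510 = 359.0640 kJ
eta = 359.0640 / 883.0150 = 0.4066 = 40.6634%

W = 359.0640 kJ, eta = 40.6634%


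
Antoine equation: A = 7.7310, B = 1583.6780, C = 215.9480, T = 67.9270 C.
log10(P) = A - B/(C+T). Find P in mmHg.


C+T = 283.8750
B/(C+T) = 5.5788
log10(P) = 7.7310 - 5.5788 = 2.1522
P = 10^2.1522 = 141.9756 mmHg

141.9756 mmHg


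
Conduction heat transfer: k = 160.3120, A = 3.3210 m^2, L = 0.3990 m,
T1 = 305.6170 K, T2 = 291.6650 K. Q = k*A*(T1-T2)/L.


dT = 13.9520 K
Q = 160.3120 * 3.3210 * 13.9520 / 0.3990 = 18616.5191 W

18616.5191 W


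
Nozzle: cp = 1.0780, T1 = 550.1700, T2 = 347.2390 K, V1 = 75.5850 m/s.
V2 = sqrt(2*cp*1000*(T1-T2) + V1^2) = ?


dT = 202.9310 K
2*cp*1000*dT = 437519.2360
V1^2 = 5713.0922
V2 = sqrt(443232.3282) = 665.7570 m/s

665.7570 m/s


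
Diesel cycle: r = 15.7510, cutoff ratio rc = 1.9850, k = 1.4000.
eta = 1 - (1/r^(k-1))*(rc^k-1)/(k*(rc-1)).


r^(k-1) = 3.0125
rc^k = 2.6113
eta = 0.6121 = 61.2116%

61.2116%


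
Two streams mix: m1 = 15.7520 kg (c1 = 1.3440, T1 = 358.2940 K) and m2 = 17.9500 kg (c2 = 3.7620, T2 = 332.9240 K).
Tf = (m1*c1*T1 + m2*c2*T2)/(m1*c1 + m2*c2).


num = 30066.9891
den = 88.6986
Tf = 338.9793 K

338.9793 K


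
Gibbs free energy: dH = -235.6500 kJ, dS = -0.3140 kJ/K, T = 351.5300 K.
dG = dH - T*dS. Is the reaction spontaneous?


T*dS = 351.5300 * -0.3140 = -110.3804 kJ
dG = -235.6500 + 110.3804 = -125.2696 kJ (spontaneous)

dG = -125.2696 kJ, spontaneous


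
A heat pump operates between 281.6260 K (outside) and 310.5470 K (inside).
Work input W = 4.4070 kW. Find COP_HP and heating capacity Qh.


COP = 310.5470 / 28.9210 = 10.7378
Qh = 10.7378 * 4.4070 = 47.3213 kW

COP = 10.7378, Qh = 47.3213 kW


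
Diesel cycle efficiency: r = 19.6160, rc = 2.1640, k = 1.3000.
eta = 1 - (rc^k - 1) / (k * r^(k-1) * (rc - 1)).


r^(k-1) = 2.4422
rc^k = 2.7279
eta = 0.5324 = 53.2428%

53.2428%


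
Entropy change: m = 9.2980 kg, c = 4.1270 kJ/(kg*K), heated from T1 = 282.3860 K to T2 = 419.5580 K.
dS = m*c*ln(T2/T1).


T2/T1 = 1.4858
ln(T2/T1) = 0.3959
dS = 9.2980 * 4.1270 * 0.3959 = 15.1928 kJ/K

15.1928 kJ/K


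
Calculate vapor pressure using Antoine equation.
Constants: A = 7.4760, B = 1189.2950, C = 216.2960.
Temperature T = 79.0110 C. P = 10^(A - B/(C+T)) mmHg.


C+T = 295.3070
B/(C+T) = 4.0273
log10(P) = 7.4760 - 4.0273 = 3.4487
P = 10^3.4487 = 2809.8470 mmHg

2809.8470 mmHg


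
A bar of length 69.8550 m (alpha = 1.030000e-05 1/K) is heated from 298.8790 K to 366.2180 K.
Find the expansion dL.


dT = 67.3390 K
dL = 1.030000e-05 * 69.8550 * 67.3390 = 0.048451 m
L_final = 69.903451 m

dL = 0.048451 m


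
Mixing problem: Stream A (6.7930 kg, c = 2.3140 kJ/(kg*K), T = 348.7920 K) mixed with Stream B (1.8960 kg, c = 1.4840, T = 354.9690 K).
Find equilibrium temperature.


num = 6481.4256
den = 18.5327
Tf = 349.7298 K

349.7298 K


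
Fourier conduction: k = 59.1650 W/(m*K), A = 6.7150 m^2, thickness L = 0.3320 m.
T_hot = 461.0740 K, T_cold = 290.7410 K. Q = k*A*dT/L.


dT = 170.3330 K
Q = 59.1650 * 6.7150 * 170.3330 / 0.3320 = 203831.6395 W

203831.6395 W


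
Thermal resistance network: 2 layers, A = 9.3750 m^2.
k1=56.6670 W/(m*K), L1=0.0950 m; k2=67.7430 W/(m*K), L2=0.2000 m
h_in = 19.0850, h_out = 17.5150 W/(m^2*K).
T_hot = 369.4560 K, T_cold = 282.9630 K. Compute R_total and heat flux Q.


R_conv_in = 1/(19.0850*9.3750) = 0.0056
R_1 = 0.0950/(56.6670*9.3750) = 0.0002
R_2 = 0.2000/(67.7430*9.3750) = 0.0003
R_conv_out = 1/(17.5150*9.3750) = 0.0061
R_total = 0.0122 K/W
Q = 86.4930 / 0.0122 = 7105.4389 W

R_total = 0.0122 K/W, Q = 7105.4389 W


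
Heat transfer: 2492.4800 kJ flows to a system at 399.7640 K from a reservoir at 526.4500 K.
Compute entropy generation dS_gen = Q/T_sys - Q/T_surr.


dS_sys = 2492.4800/399.7640 = 6.2349 kJ/K
dS_surr = -2492.4800/526.4500 = -4.7345 kJ/K
dS_gen = 6.2349 - 4.7345 = 1.5004 kJ/K (irreversible)

dS_gen = 1.5004 kJ/K, irreversible


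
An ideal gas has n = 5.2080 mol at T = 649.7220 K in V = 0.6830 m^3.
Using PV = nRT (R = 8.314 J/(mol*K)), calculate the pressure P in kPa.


P = nRT/V = 5.2080 * 8.314 * 649.7220 / 0.6830
= 28132.5156 / 0.6830 = 41189.6275 Pa = 41.1896 kPa

41.1896 kPa


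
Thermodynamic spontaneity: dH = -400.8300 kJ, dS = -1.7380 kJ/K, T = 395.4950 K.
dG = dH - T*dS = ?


T*dS = 395.4950 * -1.7380 = -687.3703 kJ
dG = -400.8300 + 687.3703 = 286.5403 kJ (non-spontaneous)

dG = 286.5403 kJ, non-spontaneous


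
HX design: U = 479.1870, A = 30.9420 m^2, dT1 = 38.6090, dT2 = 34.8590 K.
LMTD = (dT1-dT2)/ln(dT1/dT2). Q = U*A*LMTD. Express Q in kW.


LMTD = 36.7021 K
Q = 479.1870 * 30.9420 * 36.7021 = 544181.8357 W = 544.1818 kW

544.1818 kW


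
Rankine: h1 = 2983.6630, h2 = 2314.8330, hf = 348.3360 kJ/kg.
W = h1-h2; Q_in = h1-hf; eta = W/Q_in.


W = 668.8300 kJ/kg
Q_in = 2635.3270 kJ/kg
eta = 0.2538 = 25.3794%

eta = 25.3794%


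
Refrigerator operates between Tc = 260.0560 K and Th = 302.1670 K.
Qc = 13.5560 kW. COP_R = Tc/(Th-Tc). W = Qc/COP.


COP = 260.0560 / 42.1110 = 6.1755
W = 13.5560 / 6.1755 = 2.1951 kW

COP = 6.1755, W = 2.1951 kW


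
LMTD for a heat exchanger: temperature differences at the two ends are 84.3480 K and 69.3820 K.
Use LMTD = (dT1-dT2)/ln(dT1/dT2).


dT1/dT2 = 1.2157
ln(dT1/dT2) = 0.1953
LMTD = 14.9660 / 0.1953 = 76.6216 K

76.6216 K


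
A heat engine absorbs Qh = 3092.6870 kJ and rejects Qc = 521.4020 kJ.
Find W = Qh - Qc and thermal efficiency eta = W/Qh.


W = 3092.6870 - 521.4020 = 2571.2850 kJ
eta = 2571.2850 / 3092.6870 = 0.8314 = 83.1408%

W = 2571.2850 kJ, eta = 83.1408%


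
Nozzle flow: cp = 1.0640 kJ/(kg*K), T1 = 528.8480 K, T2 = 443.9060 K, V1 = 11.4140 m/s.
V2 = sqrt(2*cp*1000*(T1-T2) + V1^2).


dT = 84.9420 K
2*cp*1000*dT = 180756.5760
V1^2 = 130.2794
V2 = sqrt(180886.8554) = 425.3080 m/s

425.3080 m/s


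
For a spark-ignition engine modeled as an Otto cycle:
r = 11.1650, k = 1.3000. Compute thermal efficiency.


r^(k-1) = 2.0623
eta = 1 - 1/2.0623 = 0.5151 = 51.5111%

51.5111%


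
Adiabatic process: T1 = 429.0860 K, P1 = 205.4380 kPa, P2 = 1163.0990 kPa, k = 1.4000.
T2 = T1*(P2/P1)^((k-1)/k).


(k-1)/k = 0.2857
(P2/P1)^exp = 1.6411
T2 = 429.0860 * 1.6411 = 704.1560 K

704.1560 K


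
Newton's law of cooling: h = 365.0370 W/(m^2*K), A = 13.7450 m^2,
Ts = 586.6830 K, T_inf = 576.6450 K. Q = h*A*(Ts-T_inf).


dT = 10.0380 K
Q = 365.0370 * 13.7450 * 10.0380 = 50364.9981 W

50364.9981 W


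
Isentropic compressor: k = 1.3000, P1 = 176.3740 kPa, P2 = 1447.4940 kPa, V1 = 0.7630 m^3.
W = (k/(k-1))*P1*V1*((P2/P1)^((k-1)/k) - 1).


(k-1)/k = 0.2308
(P2/P1)^exp = 1.6254
W = 4.3333 * 176.3740 * 0.7630 * (1.6254 - 1) = 364.7134 kJ

364.7134 kJ


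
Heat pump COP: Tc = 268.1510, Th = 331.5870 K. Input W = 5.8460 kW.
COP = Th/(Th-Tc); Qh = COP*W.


COP = 331.5870 / 63.4360 = 5.2271
Qh = 5.2271 * 5.8460 = 30.5577 kW

COP = 5.2271, Qh = 30.5577 kW


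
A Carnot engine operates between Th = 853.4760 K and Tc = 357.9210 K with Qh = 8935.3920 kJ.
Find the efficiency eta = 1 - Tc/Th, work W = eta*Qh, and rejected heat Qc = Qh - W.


eta = 1 - 357.9210/853.4760 = 0.5806
W = 0.5806 * 8935.3920 = 5188.1695 kJ
Qc = 8935.3920 - 5188.1695 = 3747.2225 kJ

eta = 58.0631%, W = 5188.1695 kJ, Qc = 3747.2225 kJ


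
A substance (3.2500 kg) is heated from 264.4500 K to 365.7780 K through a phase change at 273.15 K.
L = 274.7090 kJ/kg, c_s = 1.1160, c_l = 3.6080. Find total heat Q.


Q1 (sensible, solid) = 3.2500 * 1.1160 * 8.7000 = 31.5549 kJ
Q2 (latent) = 3.2500 * 274.7090 = 892.8043 kJ
Q3 (sensible, liquid) = 3.2500 * 3.6080 * 92.6280 = 1086.1559 kJ
Q_total = 2010.5151 kJ

2010.5151 kJ


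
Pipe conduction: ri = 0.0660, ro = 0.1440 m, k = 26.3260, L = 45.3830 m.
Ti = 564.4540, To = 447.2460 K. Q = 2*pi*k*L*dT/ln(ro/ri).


dT = 117.2080 K
ln(ro/ri) = 0.7802
Q = 2*pi*26.3260*45.3830*117.2080 / 0.7802 = 1127800.6100 W

1127800.6100 W


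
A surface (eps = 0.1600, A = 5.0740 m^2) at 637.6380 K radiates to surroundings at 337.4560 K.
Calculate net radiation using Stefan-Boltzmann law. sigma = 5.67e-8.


T^4 = 1.6531e+11
Tsurr^4 = 1.2968e+10
Q = 0.1600 * 5.67e-8 * 5.0740 * 1.5234e+11 = 7012.4692 W

7012.4692 W


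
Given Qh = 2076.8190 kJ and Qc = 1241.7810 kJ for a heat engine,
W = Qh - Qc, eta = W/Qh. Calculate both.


W = 2076.8190 - 1241.7810 = 835.0380 kJ
eta = 835.0380 / 2076.8190 = 0.4021 = 40.2075%

W = 835.0380 kJ, eta = 40.2075%


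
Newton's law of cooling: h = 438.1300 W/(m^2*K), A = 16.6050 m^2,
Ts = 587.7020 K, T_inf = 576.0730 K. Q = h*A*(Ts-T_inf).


dT = 11.6290 K
Q = 438.1300 * 16.6050 * 11.6290 = 84602.7037 W

84602.7037 W


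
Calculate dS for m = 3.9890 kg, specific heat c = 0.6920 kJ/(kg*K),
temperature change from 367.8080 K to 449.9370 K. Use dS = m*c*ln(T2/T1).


T2/T1 = 1.2233
ln(T2/T1) = 0.2015
dS = 3.9890 * 0.6920 * 0.2015 = 0.5563 kJ/K

0.5563 kJ/K


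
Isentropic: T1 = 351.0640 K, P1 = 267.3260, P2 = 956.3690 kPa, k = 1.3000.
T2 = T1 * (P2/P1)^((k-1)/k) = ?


(k-1)/k = 0.2308
(P2/P1)^exp = 1.3420
T2 = 351.0640 * 1.3420 = 471.1254 K

471.1254 K


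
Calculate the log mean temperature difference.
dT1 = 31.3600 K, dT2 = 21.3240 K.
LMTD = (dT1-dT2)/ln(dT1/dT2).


dT1/dT2 = 1.4706
ln(dT1/dT2) = 0.3857
LMTD = 10.0360 / 0.3857 = 26.0202 K

26.0202 K


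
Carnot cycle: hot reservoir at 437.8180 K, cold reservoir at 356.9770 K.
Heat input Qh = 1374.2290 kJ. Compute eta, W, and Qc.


eta = 1 - 356.9770/437.8180 = 0.1846
W = 0.1846 * 1374.2290 = 253.7448 kJ
Qc = 1374.2290 - 253.7448 = 1120.4842 kJ

eta = 18.4645%, W = 253.7448 kJ, Qc = 1120.4842 kJ


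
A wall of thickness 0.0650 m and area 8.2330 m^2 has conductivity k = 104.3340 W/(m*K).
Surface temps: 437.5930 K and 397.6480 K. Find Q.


dT = 39.9450 K
Q = 104.3340 * 8.2330 * 39.9450 / 0.0650 = 527877.3674 W

527877.3674 W


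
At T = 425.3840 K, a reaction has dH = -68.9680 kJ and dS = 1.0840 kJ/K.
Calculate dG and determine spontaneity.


T*dS = 425.3840 * 1.0840 = 461.1163 kJ
dG = -68.9680 - 461.1163 = -530.0843 kJ (spontaneous)

dG = -530.0843 kJ, spontaneous


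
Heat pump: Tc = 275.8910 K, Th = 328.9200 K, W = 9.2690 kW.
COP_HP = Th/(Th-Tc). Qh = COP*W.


COP = 328.9200 / 53.0290 = 6.2026
Qh = 6.2026 * 9.2690 = 57.4923 kW

COP = 6.2026, Qh = 57.4923 kW


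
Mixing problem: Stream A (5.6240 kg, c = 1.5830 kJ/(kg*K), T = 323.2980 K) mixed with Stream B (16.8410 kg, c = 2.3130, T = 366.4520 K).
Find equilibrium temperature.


num = 17152.7450
den = 47.8560
Tf = 358.4239 K

358.4239 K


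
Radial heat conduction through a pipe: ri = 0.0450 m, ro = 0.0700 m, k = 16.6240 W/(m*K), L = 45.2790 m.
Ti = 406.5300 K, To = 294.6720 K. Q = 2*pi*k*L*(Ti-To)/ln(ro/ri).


dT = 111.8580 K
ln(ro/ri) = 0.4418
Q = 2*pi*16.6240*45.2790*111.8580 / 0.4418 = 1197350.6908 W

1197350.6908 W


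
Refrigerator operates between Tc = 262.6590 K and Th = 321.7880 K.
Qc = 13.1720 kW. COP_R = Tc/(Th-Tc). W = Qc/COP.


COP = 262.6590 / 59.1290 = 4.4421
W = 13.1720 / 4.4421 = 2.9652 kW

COP = 4.4421, W = 2.9652 kW


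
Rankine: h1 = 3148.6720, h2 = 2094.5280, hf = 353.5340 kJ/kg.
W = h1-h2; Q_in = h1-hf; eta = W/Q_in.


W = 1054.1440 kJ/kg
Q_in = 2795.1380 kJ/kg
eta = 0.3771 = 37.7135%

eta = 37.7135%


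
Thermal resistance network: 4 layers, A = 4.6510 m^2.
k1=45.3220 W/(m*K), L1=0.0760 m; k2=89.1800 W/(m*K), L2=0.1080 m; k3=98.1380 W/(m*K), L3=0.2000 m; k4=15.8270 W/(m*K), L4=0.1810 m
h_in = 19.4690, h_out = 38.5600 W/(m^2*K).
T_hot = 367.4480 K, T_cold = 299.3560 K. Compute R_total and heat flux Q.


R_conv_in = 1/(19.4690*4.6510) = 0.0110
R_1 = 0.0760/(45.3220*4.6510) = 0.0004
R_2 = 0.1080/(89.1800*4.6510) = 0.0003
R_3 = 0.2000/(98.1380*4.6510) = 0.0004
R_4 = 0.1810/(15.8270*4.6510) = 0.0025
R_conv_out = 1/(38.5600*4.6510) = 0.0056
R_total = 0.0201 K/W
Q = 68.0920 / 0.0201 = 3381.3594 W

R_total = 0.0201 K/W, Q = 3381.3594 W


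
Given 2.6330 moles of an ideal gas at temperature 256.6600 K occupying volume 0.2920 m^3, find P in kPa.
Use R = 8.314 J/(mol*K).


P = nRT/V = 2.6330 * 8.314 * 256.6600 / 0.2920
= 5618.4830 / 0.2920 = 19241.3801 Pa = 19.2414 kPa

19.2414 kPa


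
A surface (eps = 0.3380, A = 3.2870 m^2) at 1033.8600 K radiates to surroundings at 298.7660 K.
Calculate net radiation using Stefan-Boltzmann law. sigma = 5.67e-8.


T^4 = 1.1425e+12
Tsurr^4 = 7.9675e+09
Q = 0.3380 * 5.67e-8 * 3.2870 * 1.1345e+12 = 71467.2455 W

71467.2455 W


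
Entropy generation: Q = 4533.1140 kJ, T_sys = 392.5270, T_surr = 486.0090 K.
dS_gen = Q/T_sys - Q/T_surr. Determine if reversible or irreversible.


dS_sys = 4533.1140/392.5270 = 11.5485 kJ/K
dS_surr = -4533.1140/486.0090 = -9.3272 kJ/K
dS_gen = 11.5485 - 9.3272 = 2.2213 kJ/K (irreversible)

dS_gen = 2.2213 kJ/K, irreversible


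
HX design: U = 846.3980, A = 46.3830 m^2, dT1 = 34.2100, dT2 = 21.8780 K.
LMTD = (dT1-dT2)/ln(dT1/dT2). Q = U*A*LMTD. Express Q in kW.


LMTD = 27.5861 K
Q = 846.3980 * 46.3830 * 27.5861 = 1082989.0362 W = 1082.9890 kW

1082.9890 kW


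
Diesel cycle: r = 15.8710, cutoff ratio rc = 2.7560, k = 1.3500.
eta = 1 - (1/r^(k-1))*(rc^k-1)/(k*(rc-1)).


r^(k-1) = 2.6315
rc^k = 3.9299
eta = 0.5303 = 53.0347%

53.0347%


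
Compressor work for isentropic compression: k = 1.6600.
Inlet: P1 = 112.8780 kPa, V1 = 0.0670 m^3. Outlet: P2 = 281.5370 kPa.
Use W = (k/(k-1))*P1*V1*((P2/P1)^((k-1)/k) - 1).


(k-1)/k = 0.3976
(P2/P1)^exp = 1.4382
W = 2.5152 * 112.8780 * 0.0670 * (1.4382 - 1) = 8.3350 kJ

8.3350 kJ


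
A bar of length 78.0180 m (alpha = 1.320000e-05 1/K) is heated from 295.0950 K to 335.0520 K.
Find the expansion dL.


dT = 39.9570 K
dL = 1.320000e-05 * 78.0180 * 39.9570 = 0.041149 m
L_final = 78.059149 m

dL = 0.041149 m


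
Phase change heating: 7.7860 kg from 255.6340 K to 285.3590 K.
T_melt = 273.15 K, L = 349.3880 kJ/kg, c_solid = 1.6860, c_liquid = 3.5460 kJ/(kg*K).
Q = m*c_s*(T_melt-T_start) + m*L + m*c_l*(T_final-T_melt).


Q1 (sensible, solid) = 7.7860 * 1.6860 * 17.5160 = 229.9360 kJ
Q2 (latent) = 7.7860 * 349.3880 = 2720.3350 kJ
Q3 (sensible, liquid) = 7.7860 * 3.5460 * 12.2090 = 337.0802 kJ
Q_total = 3287.3511 kJ

3287.3511 kJ


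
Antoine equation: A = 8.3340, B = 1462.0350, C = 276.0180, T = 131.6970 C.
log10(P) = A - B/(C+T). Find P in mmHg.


C+T = 407.7150
B/(C+T) = 3.5859
log10(P) = 8.3340 - 3.5859 = 4.7481
P = 10^4.7481 = 55985.5577 mmHg

55985.5577 mmHg


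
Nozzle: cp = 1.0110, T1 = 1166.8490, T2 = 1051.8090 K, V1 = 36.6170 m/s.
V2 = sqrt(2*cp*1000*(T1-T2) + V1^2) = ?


dT = 115.0400 K
2*cp*1000*dT = 232610.8800
V1^2 = 1340.8047
V2 = sqrt(233951.6847) = 483.6855 m/s

483.6855 m/s


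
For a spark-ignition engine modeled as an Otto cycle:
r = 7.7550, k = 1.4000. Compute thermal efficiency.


r^(k-1) = 2.2690
eta = 1 - 1/2.2690 = 0.5593 = 55.9275%

55.9275%


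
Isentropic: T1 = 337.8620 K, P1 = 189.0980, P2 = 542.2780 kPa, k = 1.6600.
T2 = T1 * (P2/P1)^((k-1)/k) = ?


(k-1)/k = 0.3976
(P2/P1)^exp = 1.5202
T2 = 337.8620 * 1.5202 = 513.6306 K

513.6306 K


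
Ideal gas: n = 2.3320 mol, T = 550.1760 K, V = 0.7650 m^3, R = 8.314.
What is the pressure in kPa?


P = nRT/V = 2.3320 * 8.314 * 550.1760 / 0.7650
= 10666.9487 / 0.7650 = 13943.7238 Pa = 13.9437 kPa

13.9437 kPa


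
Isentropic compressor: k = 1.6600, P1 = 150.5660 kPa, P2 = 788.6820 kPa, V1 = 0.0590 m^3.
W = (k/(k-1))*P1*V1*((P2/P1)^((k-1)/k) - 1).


(k-1)/k = 0.3976
(P2/P1)^exp = 1.9317
W = 2.5152 * 150.5660 * 0.0590 * (1.9317 - 1) = 20.8168 kJ

20.8168 kJ


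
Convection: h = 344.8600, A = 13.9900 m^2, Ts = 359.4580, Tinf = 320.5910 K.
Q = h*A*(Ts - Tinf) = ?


dT = 38.8670 K
Q = 344.8600 * 13.9900 * 38.8670 = 187517.3939 W

187517.3939 W


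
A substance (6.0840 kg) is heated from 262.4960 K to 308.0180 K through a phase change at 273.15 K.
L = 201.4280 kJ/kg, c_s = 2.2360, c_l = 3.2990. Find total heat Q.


Q1 (sensible, solid) = 6.0840 * 2.2360 * 10.6540 = 144.9351 kJ
Q2 (latent) = 6.0840 * 201.4280 = 1225.4880 kJ
Q3 (sensible, liquid) = 6.0840 * 3.2990 * 34.8680 = 699.8397 kJ
Q_total = 2070.2628 kJ

2070.2628 kJ


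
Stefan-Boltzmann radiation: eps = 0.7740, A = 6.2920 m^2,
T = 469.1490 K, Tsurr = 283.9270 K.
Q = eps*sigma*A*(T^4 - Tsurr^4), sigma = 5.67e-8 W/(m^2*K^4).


T^4 = 4.8444e+10
Tsurr^4 = 6.4987e+09
Q = 0.7740 * 5.67e-8 * 6.2920 * 4.1946e+10 = 11582.4297 W

11582.4297 W


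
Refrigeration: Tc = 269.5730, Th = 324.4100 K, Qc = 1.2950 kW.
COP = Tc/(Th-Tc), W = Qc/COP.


COP = 269.5730 / 54.8370 = 4.9159
W = 1.2950 / 4.9159 = 0.2634 kW

COP = 4.9159, W = 0.2634 kW


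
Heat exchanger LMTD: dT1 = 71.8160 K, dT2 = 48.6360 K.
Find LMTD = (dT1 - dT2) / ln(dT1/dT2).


dT1/dT2 = 1.4766
ln(dT1/dT2) = 0.3897
LMTD = 23.1800 / 0.3897 = 59.4750 K

59.4750 K


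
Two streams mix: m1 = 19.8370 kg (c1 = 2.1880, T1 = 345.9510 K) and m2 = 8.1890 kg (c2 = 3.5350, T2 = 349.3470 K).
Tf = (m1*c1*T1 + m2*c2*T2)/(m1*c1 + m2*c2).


num = 25128.3715
den = 72.3515
Tf = 347.3098 K

347.3098 K


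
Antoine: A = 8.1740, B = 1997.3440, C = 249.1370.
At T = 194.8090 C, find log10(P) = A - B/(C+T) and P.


C+T = 443.9460
B/(C+T) = 4.4991
log10(P) = 8.1740 - 4.4991 = 3.6749
P = 10^3.6749 = 4730.7532 mmHg

4730.7532 mmHg


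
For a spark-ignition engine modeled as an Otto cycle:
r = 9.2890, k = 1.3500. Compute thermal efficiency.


r^(k-1) = 2.1817
eta = 1 - 1/2.1817 = 0.5416 = 54.1636%

54.1636%


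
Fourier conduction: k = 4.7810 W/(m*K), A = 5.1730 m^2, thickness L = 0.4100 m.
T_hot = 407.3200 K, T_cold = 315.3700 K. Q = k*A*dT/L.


dT = 91.9500 K
Q = 4.7810 * 5.1730 * 91.9500 / 0.4100 = 5546.6288 W

5546.6288 W


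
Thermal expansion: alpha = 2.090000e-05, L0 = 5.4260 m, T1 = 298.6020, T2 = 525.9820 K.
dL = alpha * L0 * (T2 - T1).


dT = 227.3800 K
dL = 2.090000e-05 * 5.4260 * 227.3800 = 0.025786 m
L_final = 5.451786 m

dL = 0.025786 m


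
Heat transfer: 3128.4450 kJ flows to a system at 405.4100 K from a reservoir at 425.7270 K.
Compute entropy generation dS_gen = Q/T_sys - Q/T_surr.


dS_sys = 3128.4450/405.4100 = 7.7167 kJ/K
dS_surr = -3128.4450/425.7270 = -7.3485 kJ/K
dS_gen = 7.7167 - 7.3485 = 0.3683 kJ/K (irreversible)

dS_gen = 0.3683 kJ/K, irreversible


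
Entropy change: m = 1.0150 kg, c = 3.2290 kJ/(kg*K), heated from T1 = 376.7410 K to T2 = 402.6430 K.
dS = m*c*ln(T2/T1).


T2/T1 = 1.0688
ln(T2/T1) = 0.0665
dS = 1.0150 * 3.2290 * 0.0665 = 0.2179 kJ/K

0.2179 kJ/K


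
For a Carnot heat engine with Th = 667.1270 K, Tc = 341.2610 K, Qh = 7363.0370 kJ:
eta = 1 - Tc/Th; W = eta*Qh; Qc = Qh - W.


eta = 1 - 341.2610/667.1270 = 0.4885
W = 0.4885 * 7363.0370 = 3596.5617 kJ
Qc = 7363.0370 - 3596.5617 = 3766.4753 kJ

eta = 48.8462%, W = 3596.5617 kJ, Qc = 3766.4753 kJ


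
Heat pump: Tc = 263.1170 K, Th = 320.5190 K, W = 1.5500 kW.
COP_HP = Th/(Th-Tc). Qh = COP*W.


COP = 320.5190 / 57.4020 = 5.5838
Qh = 5.5838 * 1.5500 = 8.6548 kW

COP = 5.5838, Qh = 8.6548 kW


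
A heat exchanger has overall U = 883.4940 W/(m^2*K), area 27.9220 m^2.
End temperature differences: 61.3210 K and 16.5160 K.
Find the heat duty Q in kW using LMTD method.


LMTD = 34.1555 K
Q = 883.4940 * 27.9220 * 34.1555 = 842580.4561 W = 842.5805 kW

842.5805 kW


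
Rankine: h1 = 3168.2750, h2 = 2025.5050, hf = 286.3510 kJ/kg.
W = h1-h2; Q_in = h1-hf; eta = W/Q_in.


W = 1142.7700 kJ/kg
Q_in = 2881.9240 kJ/kg
eta = 0.3965 = 39.6530%

eta = 39.6530%


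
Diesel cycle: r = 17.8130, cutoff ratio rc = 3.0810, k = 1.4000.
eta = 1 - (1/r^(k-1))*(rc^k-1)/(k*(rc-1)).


r^(k-1) = 3.1644
rc^k = 4.8325
eta = 0.5843 = 58.4297%

58.4297%


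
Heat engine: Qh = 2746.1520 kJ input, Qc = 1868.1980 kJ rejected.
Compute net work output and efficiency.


W = 2746.1520 - 1868.1980 = 877.9540 kJ
eta = 877.9540 / 2746.1520 = 0.3197 = 31.9703%

W = 877.9540 kJ, eta = 31.9703%


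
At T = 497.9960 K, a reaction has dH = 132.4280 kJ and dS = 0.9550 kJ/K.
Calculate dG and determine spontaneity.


T*dS = 497.9960 * 0.9550 = 475.5862 kJ
dG = 132.4280 - 475.5862 = -343.1582 kJ (spontaneous)

dG = -343.1582 kJ, spontaneous


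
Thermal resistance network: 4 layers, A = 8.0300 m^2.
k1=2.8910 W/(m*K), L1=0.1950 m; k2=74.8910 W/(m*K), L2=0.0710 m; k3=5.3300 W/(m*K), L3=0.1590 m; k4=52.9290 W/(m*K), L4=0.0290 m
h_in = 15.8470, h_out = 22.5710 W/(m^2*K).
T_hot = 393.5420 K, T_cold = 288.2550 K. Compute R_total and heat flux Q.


R_conv_in = 1/(15.8470*8.0300) = 0.0079
R_1 = 0.1950/(2.8910*8.0300) = 0.0084
R_2 = 0.0710/(74.8910*8.0300) = 0.0001
R_3 = 0.1590/(5.3300*8.0300) = 0.0037
R_4 = 0.0290/(52.9290*8.0300) = 6.8232e-05
R_conv_out = 1/(22.5710*8.0300) = 0.0055
R_total = 0.0257 K/W
Q = 105.2870 / 0.0257 = 4100.4489 W

R_total = 0.0257 K/W, Q = 4100.4489 W


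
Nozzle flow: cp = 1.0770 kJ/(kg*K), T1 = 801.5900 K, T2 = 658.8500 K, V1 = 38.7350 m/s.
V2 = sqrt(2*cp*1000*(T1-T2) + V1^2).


dT = 142.7400 K
2*cp*1000*dT = 307461.9600
V1^2 = 1500.4002
V2 = sqrt(308962.3602) = 555.8438 m/s

555.8438 m/s


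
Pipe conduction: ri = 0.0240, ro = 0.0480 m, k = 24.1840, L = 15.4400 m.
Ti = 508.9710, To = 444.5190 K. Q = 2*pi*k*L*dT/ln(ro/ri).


dT = 64.4520 K
ln(ro/ri) = 0.6931
Q = 2*pi*24.1840*15.4400*64.4520 / 0.6931 = 218155.5348 W

218155.5348 W


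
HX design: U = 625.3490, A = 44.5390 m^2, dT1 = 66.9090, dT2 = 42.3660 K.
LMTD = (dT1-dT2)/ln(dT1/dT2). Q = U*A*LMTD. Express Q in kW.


LMTD = 53.7061 K
Q = 625.3490 * 44.5390 * 53.7061 = 1495844.3532 W = 1495.8444 kW

1495.8444 kW


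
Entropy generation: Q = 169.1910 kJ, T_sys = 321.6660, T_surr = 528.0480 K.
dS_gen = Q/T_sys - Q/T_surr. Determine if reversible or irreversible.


dS_sys = 169.1910/321.6660 = 0.5260 kJ/K
dS_surr = -169.1910/528.0480 = -0.3204 kJ/K
dS_gen = 0.5260 - 0.3204 = 0.2056 kJ/K (irreversible)

dS_gen = 0.2056 kJ/K, irreversible


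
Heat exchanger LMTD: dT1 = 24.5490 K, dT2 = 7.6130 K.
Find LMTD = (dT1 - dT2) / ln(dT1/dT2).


dT1/dT2 = 3.2246
ln(dT1/dT2) = 1.1708
LMTD = 16.9360 / 1.1708 = 14.4652 K

14.4652 K


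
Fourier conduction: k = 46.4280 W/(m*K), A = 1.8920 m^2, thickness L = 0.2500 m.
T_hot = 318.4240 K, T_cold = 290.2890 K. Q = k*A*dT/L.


dT = 28.1350 K
Q = 46.4280 * 1.8920 * 28.1350 / 0.2500 = 9885.7135 W

9885.7135 W


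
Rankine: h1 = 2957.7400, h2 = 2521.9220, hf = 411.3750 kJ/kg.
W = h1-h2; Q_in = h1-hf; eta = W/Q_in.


W = 435.8180 kJ/kg
Q_in = 2546.3650 kJ/kg
eta = 0.1712 = 17.1153%

eta = 17.1153%


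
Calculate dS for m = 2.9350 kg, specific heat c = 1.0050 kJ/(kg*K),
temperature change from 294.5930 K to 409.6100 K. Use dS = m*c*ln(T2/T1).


T2/T1 = 1.3904
ln(T2/T1) = 0.3296
dS = 2.9350 * 1.0050 * 0.3296 = 0.9722 kJ/K

0.9722 kJ/K


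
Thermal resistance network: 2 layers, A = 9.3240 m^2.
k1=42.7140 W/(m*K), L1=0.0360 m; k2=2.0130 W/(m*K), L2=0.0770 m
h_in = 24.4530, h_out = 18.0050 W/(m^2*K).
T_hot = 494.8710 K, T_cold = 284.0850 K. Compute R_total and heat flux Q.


R_conv_in = 1/(24.4530*9.3240) = 0.0044
R_1 = 0.0360/(42.7140*9.3240) = 9.0392e-05
R_2 = 0.0770/(2.0130*9.3240) = 0.0041
R_conv_out = 1/(18.0050*9.3240) = 0.0060
R_total = 0.0145 K/W
Q = 210.7860 / 0.0145 = 14501.4529 W

R_total = 0.0145 K/W, Q = 14501.4529 W


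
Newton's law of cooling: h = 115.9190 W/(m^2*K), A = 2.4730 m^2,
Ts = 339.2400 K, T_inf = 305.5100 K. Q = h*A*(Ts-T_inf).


dT = 33.7300 K
Q = 115.9190 * 2.4730 * 33.7300 = 9669.3011 W

9669.3011 W


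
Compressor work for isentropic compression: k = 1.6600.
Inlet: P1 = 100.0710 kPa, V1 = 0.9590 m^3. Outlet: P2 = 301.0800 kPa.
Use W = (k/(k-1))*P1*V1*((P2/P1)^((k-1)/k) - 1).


(k-1)/k = 0.3976
(P2/P1)^exp = 1.5495
W = 2.5152 * 100.0710 * 0.9590 * (1.5495 - 1) = 132.6396 kJ

132.6396 kJ


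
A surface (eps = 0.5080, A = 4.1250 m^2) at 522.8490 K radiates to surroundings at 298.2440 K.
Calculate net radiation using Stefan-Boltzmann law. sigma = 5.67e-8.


T^4 = 7.4732e+10
Tsurr^4 = 7.9120e+09
Q = 0.5080 * 5.67e-8 * 4.1250 * 6.6820e+10 = 7939.1768 W

7939.1768 W


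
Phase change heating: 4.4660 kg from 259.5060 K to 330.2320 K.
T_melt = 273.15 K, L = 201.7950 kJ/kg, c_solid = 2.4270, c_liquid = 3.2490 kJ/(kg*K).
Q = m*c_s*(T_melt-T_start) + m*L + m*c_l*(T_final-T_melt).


Q1 (sensible, solid) = 4.4660 * 2.4270 * 13.6440 = 147.8871 kJ
Q2 (latent) = 4.4660 * 201.7950 = 901.2165 kJ
Q3 (sensible, liquid) = 4.4660 * 3.2490 * 57.0820 = 828.2618 kJ
Q_total = 1877.3653 kJ

1877.3653 kJ


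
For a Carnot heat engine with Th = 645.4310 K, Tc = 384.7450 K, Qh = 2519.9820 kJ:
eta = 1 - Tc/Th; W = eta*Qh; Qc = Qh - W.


eta = 1 - 384.7450/645.4310 = 0.4039
W = 0.4039 * 2519.9820 = 1017.8067 kJ
Qc = 2519.9820 - 1017.8067 = 1502.1753 kJ

eta = 40.3894%, W = 1017.8067 kJ, Qc = 1502.1753 kJ


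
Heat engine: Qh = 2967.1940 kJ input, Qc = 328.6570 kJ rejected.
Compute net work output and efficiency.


W = 2967.1940 - 328.6570 = 2638.5370 kJ
eta = 2638.5370 / 2967.1940 = 0.8892 = 88.9236%

W = 2638.5370 kJ, eta = 88.9236%


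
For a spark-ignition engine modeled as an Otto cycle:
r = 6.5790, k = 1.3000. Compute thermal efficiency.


r^(k-1) = 1.7597
eta = 1 - 1/1.7597 = 0.4317 = 43.1734%

43.1734%


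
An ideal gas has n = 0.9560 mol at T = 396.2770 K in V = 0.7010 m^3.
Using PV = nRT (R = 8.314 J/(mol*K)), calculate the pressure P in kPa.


P = nRT/V = 0.9560 * 8.314 * 396.2770 / 0.7010
= 3149.6825 / 0.7010 = 4493.1277 Pa = 4.4931 kPa

4.4931 kPa


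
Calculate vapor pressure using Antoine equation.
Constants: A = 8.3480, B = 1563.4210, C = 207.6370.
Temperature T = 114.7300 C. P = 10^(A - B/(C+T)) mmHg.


C+T = 322.3670
B/(C+T) = 4.8498
log10(P) = 8.3480 - 4.8498 = 3.4982
P = 10^3.4982 = 3149.0740 mmHg

3149.0740 mmHg


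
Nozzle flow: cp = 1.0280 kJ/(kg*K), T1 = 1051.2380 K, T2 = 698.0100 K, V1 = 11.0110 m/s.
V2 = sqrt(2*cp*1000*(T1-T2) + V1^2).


dT = 353.2280 K
2*cp*1000*dT = 726236.7680
V1^2 = 121.2421
V2 = sqrt(726358.0101) = 852.2664 m/s

852.2664 m/s


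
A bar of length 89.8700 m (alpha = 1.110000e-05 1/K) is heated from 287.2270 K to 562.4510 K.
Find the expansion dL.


dT = 275.2240 K
dL = 1.110000e-05 * 89.8700 * 275.2240 = 0.274552 m
L_final = 90.144552 m

dL = 0.274552 m


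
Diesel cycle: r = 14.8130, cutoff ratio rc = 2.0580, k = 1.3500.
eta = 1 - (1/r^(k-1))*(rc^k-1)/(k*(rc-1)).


r^(k-1) = 2.5688
rc^k = 2.6494
eta = 0.5504 = 55.0440%

55.0440%


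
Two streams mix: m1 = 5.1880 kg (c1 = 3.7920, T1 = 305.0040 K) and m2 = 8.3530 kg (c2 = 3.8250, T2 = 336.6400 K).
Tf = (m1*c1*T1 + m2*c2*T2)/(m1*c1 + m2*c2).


num = 16756.0357
den = 51.6231
Tf = 324.5839 K

324.5839 K


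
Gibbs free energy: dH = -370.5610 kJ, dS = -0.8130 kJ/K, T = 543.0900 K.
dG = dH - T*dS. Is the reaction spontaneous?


T*dS = 543.0900 * -0.8130 = -441.5322 kJ
dG = -370.5610 + 441.5322 = 70.9712 kJ (non-spontaneous)

dG = 70.9712 kJ, non-spontaneous


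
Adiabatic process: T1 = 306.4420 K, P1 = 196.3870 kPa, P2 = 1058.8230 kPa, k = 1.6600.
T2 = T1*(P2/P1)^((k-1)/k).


(k-1)/k = 0.3976
(P2/P1)^exp = 1.9540
T2 = 306.4420 * 1.9540 = 598.7829 K

598.7829 K


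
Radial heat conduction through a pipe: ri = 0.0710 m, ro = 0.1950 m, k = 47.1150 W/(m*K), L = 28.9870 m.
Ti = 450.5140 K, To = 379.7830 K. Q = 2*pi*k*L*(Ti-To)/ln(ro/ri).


dT = 70.7310 K
ln(ro/ri) = 1.0103
Q = 2*pi*47.1150*28.9870*70.7310 / 1.0103 = 600749.3633 W

600749.3633 W


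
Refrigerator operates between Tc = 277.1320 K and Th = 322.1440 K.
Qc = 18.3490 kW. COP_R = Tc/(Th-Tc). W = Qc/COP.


COP = 277.1320 / 45.0120 = 6.1568
W = 18.3490 / 6.1568 = 2.9803 kW

COP = 6.1568, W = 2.9803 kW


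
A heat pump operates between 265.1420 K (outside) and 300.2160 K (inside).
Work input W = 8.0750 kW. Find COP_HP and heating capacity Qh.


COP = 300.2160 / 35.0740 = 8.5595
Qh = 8.5595 * 8.0750 = 69.1180 kW

COP = 8.5595, Qh = 69.1180 kW


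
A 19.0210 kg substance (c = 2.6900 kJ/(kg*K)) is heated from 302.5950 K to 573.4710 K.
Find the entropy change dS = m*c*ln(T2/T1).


T2/T1 = 1.8952
ln(T2/T1) = 0.6393
dS = 19.0210 * 2.6900 * 0.6393 = 32.7114 kJ/K

32.7114 kJ/K


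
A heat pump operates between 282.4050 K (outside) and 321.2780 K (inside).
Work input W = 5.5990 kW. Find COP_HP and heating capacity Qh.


COP = 321.2780 / 38.8730 = 8.2648
Qh = 8.2648 * 5.5990 = 46.2747 kW

COP = 8.2648, Qh = 46.2747 kW


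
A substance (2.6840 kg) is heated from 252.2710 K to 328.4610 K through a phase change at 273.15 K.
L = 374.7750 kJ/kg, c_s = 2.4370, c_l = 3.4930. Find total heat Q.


Q1 (sensible, solid) = 2.6840 * 2.4370 * 20.8790 = 136.5676 kJ
Q2 (latent) = 2.6840 * 374.7750 = 1005.8961 kJ
Q3 (sensible, liquid) = 2.6840 * 3.4930 * 55.3110 = 518.5524 kJ
Q_total = 1661.0161 kJ

1661.0161 kJ


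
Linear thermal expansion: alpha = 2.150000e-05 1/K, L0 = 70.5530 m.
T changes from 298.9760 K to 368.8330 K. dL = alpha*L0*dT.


dT = 69.8570 K
dL = 2.150000e-05 * 70.5530 * 69.8570 = 0.105965 m
L_final = 70.658965 m

dL = 0.105965 m


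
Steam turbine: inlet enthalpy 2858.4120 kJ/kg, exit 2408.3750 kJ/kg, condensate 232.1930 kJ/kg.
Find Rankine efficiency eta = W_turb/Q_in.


W = 450.0370 kJ/kg
Q_in = 2626.2190 kJ/kg
eta = 0.1714 = 17.1363%

eta = 17.1363%


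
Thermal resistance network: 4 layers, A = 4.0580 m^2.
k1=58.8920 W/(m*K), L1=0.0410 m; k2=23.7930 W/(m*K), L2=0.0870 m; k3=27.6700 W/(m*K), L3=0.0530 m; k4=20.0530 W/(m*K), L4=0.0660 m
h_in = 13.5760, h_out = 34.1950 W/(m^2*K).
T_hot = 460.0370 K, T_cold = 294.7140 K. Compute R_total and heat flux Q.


R_conv_in = 1/(13.5760*4.0580) = 0.0182
R_1 = 0.0410/(58.8920*4.0580) = 0.0002
R_2 = 0.0870/(23.7930*4.0580) = 0.0009
R_3 = 0.0530/(27.6700*4.0580) = 0.0005
R_4 = 0.0660/(20.0530*4.0580) = 0.0008
R_conv_out = 1/(34.1950*4.0580) = 0.0072
R_total = 0.0277 K/W
Q = 165.3230 / 0.0277 = 5965.3527 W

R_total = 0.0277 K/W, Q = 5965.3527 W


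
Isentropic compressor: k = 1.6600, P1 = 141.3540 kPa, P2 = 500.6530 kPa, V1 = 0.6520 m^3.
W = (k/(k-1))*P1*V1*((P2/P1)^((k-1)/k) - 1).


(k-1)/k = 0.3976
(P2/P1)^exp = 1.6534
W = 2.5152 * 141.3540 * 0.6520 * (1.6534 - 1) = 151.4516 kJ

151.4516 kJ


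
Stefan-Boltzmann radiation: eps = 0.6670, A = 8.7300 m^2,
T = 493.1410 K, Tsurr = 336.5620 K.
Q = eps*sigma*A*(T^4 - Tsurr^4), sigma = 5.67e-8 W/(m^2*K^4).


T^4 = 5.9140e+10
Tsurr^4 = 1.2831e+10
Q = 0.6670 * 5.67e-8 * 8.7300 * 4.6309e+10 = 15289.4753 W

15289.4753 W


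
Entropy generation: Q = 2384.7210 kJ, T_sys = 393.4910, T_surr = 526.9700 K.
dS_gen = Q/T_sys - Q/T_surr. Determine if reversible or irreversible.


dS_sys = 2384.7210/393.4910 = 6.0604 kJ/K
dS_surr = -2384.7210/526.9700 = -4.5253 kJ/K
dS_gen = 6.0604 - 4.5253 = 1.5351 kJ/K (irreversible)

dS_gen = 1.5351 kJ/K, irreversible


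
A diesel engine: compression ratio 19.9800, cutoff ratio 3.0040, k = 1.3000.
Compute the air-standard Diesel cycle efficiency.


r^(k-1) = 2.4557
rc^k = 4.1784
eta = 0.5032 = 50.3192%

50.3192%


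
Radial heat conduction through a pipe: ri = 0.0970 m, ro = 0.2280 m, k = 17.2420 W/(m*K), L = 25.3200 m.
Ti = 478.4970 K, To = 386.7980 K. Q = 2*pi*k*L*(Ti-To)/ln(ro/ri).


dT = 91.6990 K
ln(ro/ri) = 0.8546
Q = 2*pi*17.2420*25.3200*91.6990 / 0.8546 = 294316.9763 W

294316.9763 W


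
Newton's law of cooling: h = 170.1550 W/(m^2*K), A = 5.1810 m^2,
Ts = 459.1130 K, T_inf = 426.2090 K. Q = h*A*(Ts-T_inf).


dT = 32.9040 K
Q = 170.1550 * 5.1810 * 32.9040 = 29007.2798 W

29007.2798 W


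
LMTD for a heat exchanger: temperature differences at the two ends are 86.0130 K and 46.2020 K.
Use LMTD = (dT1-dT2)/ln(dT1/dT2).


dT1/dT2 = 1.8617
ln(dT1/dT2) = 0.6215
LMTD = 39.8110 / 0.6215 = 64.0589 K

64.0589 K


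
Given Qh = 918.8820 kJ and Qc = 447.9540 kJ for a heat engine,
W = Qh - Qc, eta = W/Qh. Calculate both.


W = 918.8820 - 447.9540 = 470.9280 kJ
eta = 470.9280 / 918.8820 = 0.5125 = 51.2501%

W = 470.9280 kJ, eta = 51.2501%


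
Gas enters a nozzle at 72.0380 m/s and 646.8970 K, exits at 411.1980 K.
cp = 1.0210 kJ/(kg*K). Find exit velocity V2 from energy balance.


dT = 235.6990 K
2*cp*1000*dT = 481297.3580
V1^2 = 5189.4734
V2 = sqrt(486486.8314) = 697.4861 m/s

697.4861 m/s


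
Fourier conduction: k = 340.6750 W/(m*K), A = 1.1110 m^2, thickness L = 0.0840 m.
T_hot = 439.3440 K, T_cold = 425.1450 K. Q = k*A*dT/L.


dT = 14.1990 K
Q = 340.6750 * 1.1110 * 14.1990 / 0.0840 = 63978.3148 W

63978.3148 W
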